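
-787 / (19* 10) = -4.14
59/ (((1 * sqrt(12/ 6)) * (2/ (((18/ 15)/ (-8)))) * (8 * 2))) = -177 * sqrt(2)/ 1280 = -0.20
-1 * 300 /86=-150 /43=-3.49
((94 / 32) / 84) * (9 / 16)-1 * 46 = -329587 / 7168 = -45.98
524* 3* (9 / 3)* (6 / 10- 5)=-103752 / 5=-20750.40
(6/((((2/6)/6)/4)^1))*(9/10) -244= 724/5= 144.80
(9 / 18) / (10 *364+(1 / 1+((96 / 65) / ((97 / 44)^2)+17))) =611585 / 4474727572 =0.00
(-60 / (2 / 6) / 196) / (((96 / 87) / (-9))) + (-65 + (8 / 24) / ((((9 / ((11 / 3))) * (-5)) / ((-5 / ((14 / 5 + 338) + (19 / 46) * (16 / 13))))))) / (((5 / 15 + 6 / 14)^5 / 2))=-6539110239546975 / 13108533788672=-498.84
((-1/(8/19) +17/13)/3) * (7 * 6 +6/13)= -2553/169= -15.11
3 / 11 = 0.27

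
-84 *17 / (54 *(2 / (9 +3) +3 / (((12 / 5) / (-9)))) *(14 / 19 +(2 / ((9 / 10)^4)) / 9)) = 1338444 / 603343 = 2.22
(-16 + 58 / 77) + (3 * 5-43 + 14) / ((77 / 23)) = -136 / 7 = -19.43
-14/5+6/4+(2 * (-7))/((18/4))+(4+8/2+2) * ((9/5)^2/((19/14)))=33281/1710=19.46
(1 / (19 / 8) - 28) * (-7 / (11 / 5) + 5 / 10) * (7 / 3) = 108206 / 627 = 172.58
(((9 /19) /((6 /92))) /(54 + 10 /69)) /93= 1587 /1100252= 0.00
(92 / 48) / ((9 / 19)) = 437 / 108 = 4.05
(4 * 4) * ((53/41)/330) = 424/6765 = 0.06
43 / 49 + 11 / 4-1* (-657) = 129483 / 196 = 660.63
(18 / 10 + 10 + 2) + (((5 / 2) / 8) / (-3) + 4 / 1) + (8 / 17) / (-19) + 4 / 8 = 1408621 / 77520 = 18.17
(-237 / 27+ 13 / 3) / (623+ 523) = -20 / 5157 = -0.00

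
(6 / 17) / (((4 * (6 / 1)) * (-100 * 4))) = -1 / 27200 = -0.00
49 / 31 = 1.58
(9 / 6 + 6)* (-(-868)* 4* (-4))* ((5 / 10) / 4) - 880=-13900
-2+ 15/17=-19/17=-1.12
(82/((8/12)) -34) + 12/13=89.92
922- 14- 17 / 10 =9063 / 10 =906.30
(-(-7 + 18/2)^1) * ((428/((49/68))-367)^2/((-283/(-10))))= -2473532820/679483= -3640.32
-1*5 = -5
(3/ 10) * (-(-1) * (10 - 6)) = 6/ 5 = 1.20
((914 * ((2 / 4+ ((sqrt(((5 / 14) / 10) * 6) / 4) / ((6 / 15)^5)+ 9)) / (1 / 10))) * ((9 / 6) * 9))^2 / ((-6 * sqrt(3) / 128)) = -21145140363784275 * sqrt(3) / 896 - 75332486953125 * sqrt(14) / 7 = -81142418578228.70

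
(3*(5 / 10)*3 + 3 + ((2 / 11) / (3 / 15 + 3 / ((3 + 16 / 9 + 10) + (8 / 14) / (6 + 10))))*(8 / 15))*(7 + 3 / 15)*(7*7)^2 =55295860746 / 413215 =133818.62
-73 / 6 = -12.17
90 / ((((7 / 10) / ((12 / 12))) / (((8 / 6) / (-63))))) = -400 / 147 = -2.72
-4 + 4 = 0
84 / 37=2.27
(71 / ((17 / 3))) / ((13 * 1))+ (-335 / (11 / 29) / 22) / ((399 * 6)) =121254109 / 128035908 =0.95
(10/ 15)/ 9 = 2/ 27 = 0.07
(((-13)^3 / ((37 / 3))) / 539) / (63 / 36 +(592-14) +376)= -26364 / 76242089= -0.00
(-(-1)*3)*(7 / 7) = 3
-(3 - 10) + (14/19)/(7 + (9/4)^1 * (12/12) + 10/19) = 5257/743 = 7.08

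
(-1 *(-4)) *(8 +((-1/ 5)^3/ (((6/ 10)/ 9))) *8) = 704/ 25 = 28.16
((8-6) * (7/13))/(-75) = -14/975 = -0.01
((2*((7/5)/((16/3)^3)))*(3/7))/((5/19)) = 1539/51200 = 0.03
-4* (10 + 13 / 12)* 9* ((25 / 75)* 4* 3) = -1596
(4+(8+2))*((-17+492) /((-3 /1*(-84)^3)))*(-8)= -475 /15876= -0.03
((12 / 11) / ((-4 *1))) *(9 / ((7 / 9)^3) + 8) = -27915 / 3773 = -7.40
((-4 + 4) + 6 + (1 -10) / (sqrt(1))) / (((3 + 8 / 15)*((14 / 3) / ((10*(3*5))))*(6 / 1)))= -3375 / 742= -4.55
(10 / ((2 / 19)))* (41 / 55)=779 / 11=70.82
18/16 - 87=-687/8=-85.88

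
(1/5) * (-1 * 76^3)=-438976/5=-87795.20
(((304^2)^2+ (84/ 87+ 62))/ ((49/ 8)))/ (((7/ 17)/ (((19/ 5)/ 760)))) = 168422941586/ 9947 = 16932033.94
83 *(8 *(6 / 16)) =249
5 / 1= 5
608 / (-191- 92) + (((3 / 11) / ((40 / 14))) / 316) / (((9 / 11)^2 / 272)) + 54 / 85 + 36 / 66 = -95375359 / 112880493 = -0.84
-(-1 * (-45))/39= -15/13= -1.15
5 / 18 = 0.28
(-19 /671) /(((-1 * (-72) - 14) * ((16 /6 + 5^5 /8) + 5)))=-228 /186008581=-0.00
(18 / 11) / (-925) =-18 / 10175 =-0.00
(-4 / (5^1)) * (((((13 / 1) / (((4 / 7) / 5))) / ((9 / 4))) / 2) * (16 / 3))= -2912 / 27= -107.85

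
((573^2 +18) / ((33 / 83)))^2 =82523906927289 / 121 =682015759729.66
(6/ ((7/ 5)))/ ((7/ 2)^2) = 0.35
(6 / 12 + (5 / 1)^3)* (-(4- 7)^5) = 60993 / 2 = 30496.50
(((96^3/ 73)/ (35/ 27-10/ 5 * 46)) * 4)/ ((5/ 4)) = -382205952/ 893885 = -427.58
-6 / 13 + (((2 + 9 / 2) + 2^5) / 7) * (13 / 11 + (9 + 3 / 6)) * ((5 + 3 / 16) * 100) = 6339029 / 208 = 30476.10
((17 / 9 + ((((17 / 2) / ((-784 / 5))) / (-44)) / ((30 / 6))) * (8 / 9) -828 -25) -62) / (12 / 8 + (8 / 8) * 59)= -23624005 / 1565256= -15.09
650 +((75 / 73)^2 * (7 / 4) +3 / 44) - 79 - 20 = 32411347 / 58619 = 552.92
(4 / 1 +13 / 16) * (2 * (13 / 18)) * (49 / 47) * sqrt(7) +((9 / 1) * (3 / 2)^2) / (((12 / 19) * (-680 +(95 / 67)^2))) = -2302857 / 48695920 +49049 * sqrt(7) / 6768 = 19.13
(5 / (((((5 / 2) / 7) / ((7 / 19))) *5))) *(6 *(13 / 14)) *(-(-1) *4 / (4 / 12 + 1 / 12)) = 26208 / 475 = 55.17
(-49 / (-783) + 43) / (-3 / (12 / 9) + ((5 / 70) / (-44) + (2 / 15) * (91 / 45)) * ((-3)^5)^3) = -0.00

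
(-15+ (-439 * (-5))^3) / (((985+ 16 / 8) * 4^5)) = 377698745 / 36096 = 10463.73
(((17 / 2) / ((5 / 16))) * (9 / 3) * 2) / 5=816 / 25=32.64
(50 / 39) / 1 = 50 / 39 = 1.28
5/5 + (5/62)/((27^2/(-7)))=45163/45198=1.00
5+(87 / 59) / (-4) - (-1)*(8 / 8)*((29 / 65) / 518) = 18404077 / 3973060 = 4.63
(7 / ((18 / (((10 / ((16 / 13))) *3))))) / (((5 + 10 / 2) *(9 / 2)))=91 / 432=0.21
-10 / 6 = -5 / 3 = -1.67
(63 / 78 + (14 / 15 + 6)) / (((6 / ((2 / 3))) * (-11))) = -3019 / 38610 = -0.08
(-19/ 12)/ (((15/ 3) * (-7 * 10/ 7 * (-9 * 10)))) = -19/ 54000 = -0.00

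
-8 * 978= -7824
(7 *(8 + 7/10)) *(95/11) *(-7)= -80997/22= -3681.68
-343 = -343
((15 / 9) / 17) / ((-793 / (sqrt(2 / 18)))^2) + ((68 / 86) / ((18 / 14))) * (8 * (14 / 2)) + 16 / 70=15059912306749 / 434405744955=34.67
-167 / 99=-1.69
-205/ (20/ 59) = -2419/ 4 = -604.75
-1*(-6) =6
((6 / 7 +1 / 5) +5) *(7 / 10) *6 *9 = 228.96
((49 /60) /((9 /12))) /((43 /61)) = 2989 /1935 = 1.54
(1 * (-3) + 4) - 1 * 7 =-6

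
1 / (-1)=-1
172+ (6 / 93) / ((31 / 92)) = 165476 / 961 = 172.19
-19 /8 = -2.38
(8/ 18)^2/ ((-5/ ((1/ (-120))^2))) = -0.00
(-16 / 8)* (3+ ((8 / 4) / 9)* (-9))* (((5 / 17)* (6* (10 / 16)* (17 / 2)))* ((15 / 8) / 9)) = -125 / 32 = -3.91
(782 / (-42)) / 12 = -391 / 252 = -1.55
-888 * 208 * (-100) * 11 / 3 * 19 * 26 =33456051200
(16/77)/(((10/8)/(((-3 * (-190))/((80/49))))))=3192/55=58.04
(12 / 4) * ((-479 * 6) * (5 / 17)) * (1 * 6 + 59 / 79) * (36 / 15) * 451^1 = -24870986712 / 1343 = -18518977.45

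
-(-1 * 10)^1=10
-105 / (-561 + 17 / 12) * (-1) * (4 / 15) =-336 / 6715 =-0.05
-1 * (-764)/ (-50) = -382/ 25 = -15.28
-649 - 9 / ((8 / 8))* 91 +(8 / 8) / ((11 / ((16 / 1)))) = -16132 / 11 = -1466.55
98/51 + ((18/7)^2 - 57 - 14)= -156103/2499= -62.47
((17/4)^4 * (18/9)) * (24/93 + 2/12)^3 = 41179110319/823661568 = 50.00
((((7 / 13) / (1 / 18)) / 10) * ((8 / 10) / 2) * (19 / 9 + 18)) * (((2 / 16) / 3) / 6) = 1267 / 23400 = 0.05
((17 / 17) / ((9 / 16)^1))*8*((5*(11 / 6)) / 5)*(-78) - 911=-26503 / 9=-2944.78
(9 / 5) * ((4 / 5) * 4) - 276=-6756 / 25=-270.24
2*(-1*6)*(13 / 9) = -52 / 3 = -17.33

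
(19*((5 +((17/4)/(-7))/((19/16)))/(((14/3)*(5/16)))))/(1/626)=8969328/245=36609.50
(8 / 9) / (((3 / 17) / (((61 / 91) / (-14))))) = -4148 / 17199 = -0.24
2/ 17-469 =-7971/ 17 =-468.88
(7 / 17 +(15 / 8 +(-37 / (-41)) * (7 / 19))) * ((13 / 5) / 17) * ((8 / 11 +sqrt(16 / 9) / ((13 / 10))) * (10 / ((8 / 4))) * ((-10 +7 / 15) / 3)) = -339096446 / 30392685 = -11.16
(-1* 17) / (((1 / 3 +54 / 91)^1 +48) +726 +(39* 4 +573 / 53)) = -245973 / 13626008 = -0.02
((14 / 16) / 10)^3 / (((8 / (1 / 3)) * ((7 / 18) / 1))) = 147 / 2048000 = 0.00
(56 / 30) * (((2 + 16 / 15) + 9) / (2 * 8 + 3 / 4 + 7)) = 20272 / 21375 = 0.95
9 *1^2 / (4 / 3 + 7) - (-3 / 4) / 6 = 241 / 200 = 1.20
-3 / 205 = -0.01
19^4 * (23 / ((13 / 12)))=35968596 / 13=2766815.08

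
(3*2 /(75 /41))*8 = 26.24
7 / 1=7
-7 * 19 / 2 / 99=-0.67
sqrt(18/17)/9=sqrt(34)/51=0.11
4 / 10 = 2 / 5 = 0.40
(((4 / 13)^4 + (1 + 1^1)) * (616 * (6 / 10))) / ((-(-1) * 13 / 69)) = 7316383536 / 1856465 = 3941.03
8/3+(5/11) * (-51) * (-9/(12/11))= 2327/12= 193.92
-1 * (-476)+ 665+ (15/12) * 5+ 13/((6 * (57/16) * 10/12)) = 1308697/1140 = 1147.98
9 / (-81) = -1 / 9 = -0.11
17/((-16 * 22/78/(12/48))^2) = 25857/495616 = 0.05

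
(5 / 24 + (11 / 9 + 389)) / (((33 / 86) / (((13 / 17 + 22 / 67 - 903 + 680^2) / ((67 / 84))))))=4447709621848808 / 7554987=588711750.51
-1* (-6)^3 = 216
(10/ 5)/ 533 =2/ 533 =0.00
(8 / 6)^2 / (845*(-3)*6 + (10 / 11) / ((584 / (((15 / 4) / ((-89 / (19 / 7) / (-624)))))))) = -0.00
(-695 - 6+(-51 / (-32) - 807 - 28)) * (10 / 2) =-245505 / 32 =-7672.03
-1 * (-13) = 13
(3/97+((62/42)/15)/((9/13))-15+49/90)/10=-7855219/5499900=-1.43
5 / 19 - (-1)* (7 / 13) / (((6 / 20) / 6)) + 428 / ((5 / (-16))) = -1677831 / 1235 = -1358.57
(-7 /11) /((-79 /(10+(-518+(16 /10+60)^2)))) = 575148 /21725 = 26.47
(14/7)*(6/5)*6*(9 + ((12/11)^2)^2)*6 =899.97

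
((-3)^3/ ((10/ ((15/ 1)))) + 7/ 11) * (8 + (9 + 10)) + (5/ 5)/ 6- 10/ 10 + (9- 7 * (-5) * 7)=-27164/ 33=-823.15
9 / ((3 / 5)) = 15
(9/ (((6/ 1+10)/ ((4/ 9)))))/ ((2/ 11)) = 11/ 8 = 1.38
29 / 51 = 0.57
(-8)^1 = -8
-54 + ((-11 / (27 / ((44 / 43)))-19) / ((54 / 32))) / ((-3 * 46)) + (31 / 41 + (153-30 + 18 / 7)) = 44950129522 / 620764641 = 72.41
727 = 727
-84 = -84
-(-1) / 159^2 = 1 / 25281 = 0.00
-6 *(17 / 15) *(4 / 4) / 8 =-17 / 20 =-0.85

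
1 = 1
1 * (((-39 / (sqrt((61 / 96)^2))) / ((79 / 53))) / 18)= -11024 / 4819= -2.29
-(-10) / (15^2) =2 / 45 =0.04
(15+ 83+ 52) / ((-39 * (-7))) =50 / 91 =0.55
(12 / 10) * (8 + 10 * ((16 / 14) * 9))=4656 / 35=133.03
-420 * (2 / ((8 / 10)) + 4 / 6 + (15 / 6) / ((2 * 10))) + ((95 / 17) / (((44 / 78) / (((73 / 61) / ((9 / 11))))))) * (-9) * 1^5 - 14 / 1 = -1583403 / 1037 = -1526.91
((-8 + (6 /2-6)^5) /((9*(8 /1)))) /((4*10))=-251 /2880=-0.09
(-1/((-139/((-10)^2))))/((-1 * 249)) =-100/34611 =-0.00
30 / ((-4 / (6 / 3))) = -15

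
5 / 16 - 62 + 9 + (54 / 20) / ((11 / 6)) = -45069 / 880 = -51.21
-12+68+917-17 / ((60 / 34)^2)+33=900487 / 900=1000.54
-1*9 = -9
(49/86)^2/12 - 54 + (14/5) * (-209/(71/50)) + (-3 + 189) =-1764929305/6301392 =-280.09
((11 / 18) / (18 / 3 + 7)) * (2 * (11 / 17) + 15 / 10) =1045 / 7956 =0.13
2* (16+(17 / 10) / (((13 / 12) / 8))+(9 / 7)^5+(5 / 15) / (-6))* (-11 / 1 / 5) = -6924314441 / 49160475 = -140.85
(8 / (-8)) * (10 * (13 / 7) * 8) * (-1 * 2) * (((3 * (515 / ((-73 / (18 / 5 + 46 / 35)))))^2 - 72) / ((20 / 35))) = 1459072779840 / 261121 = 5587726.69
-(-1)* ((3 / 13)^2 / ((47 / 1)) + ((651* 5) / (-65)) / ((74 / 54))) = -10739214 / 293891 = -36.54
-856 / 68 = -214 / 17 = -12.59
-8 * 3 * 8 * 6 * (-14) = 16128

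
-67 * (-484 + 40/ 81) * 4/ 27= 10495952/ 2187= 4799.25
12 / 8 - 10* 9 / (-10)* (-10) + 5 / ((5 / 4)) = -169 / 2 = -84.50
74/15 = 4.93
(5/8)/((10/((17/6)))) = 17/96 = 0.18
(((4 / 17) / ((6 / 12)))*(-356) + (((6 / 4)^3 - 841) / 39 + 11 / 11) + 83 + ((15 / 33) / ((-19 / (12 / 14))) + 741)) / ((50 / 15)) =4934989021 / 25865840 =190.79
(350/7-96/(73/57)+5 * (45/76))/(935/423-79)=51625881/180210136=0.29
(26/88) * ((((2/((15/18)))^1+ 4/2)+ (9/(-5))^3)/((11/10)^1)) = -2327/6050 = -0.38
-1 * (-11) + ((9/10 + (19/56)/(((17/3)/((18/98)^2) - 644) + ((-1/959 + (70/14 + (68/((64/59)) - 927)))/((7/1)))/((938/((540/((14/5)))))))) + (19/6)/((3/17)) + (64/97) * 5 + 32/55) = 13910331420790566181/412468940953661625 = 33.72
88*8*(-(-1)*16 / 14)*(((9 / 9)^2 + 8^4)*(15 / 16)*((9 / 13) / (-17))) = -11452320 / 91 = -125849.67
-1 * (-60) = 60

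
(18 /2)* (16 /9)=16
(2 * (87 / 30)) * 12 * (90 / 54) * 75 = 8700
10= 10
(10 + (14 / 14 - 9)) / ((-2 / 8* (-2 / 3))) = 12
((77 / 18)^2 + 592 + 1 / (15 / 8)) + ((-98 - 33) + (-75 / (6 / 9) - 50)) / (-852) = 140595203 / 230040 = 611.18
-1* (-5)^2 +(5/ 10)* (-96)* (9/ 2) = -241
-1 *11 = -11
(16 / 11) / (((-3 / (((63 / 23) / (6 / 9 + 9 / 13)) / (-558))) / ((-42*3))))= -91728 / 415679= -0.22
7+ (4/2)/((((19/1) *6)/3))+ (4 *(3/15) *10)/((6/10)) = 1162/57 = 20.39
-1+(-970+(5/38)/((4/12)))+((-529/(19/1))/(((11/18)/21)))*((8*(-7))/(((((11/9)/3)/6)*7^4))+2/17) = -152101793/201586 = -754.53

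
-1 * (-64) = 64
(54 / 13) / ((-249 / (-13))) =18 / 83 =0.22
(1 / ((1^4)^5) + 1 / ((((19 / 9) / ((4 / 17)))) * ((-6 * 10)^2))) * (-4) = -32301 / 8075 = -4.00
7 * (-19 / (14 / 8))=-76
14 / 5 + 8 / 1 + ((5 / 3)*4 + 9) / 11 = 2017 / 165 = 12.22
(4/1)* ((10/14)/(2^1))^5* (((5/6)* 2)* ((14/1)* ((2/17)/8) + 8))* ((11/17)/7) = 15984375/544008976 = 0.03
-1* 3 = -3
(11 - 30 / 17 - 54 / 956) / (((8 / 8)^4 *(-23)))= -74587 / 186898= -0.40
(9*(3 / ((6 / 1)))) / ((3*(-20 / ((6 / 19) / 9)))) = -1 / 380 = -0.00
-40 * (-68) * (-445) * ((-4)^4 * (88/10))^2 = -6142910529536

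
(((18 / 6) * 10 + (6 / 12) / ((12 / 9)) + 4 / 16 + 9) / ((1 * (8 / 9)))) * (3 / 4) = 8559 / 256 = 33.43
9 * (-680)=-6120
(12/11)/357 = 4/1309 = 0.00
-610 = -610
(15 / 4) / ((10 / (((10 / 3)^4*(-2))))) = -2500 / 27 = -92.59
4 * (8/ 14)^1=16/ 7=2.29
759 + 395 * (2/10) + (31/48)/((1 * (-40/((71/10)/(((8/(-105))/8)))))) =1088047/1280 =850.04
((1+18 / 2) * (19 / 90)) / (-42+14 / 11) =-209 / 4032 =-0.05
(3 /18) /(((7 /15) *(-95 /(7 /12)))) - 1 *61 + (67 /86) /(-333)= -132775633 /2176488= -61.00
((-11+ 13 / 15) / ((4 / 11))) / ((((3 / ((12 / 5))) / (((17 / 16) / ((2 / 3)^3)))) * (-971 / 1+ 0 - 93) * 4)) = 1683 / 89600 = 0.02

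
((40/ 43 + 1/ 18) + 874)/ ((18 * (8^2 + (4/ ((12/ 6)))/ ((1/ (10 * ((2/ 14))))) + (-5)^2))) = 4740673/ 8958276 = 0.53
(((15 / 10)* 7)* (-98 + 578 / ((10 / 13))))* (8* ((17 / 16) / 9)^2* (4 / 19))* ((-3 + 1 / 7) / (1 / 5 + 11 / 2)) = -174845 / 2166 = -80.72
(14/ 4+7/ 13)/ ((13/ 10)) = 525/ 169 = 3.11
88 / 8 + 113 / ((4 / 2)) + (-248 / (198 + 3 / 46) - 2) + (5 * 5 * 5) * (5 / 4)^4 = 861649675 / 2332416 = 369.42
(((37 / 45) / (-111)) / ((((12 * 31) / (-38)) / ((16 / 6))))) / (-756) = -19 / 7118685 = -0.00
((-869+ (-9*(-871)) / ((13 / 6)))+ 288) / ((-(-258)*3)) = 3037 / 774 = 3.92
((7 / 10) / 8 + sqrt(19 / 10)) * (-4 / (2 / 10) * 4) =-8 * sqrt(190) -7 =-117.27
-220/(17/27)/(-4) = 1485/17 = 87.35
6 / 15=2 / 5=0.40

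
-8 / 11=-0.73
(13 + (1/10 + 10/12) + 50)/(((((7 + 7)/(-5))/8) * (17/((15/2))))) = -1370/17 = -80.59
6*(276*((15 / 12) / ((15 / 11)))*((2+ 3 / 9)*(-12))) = -42504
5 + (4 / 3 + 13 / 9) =70 / 9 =7.78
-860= -860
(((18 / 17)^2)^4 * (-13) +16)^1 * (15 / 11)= -474710526480 / 76733331851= -6.19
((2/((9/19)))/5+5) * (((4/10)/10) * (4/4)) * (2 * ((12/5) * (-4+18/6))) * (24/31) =-16832/19375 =-0.87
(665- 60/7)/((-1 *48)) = -4595/336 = -13.68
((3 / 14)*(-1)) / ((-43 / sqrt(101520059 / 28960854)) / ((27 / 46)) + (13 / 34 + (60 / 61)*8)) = 1313361546423470991 / 1086684169925706759113 + 91099253597698476*sqrt(4674) / 1086684169925706759113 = 0.01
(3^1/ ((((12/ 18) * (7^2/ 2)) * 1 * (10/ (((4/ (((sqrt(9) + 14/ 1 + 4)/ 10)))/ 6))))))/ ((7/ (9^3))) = 1458/ 2401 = 0.61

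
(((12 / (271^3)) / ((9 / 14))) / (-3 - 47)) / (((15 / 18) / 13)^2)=-56784 / 12439069375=-0.00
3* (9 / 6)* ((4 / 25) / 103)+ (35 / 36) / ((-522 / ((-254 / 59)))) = 21424427 / 1427487300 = 0.02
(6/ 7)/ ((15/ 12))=24/ 35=0.69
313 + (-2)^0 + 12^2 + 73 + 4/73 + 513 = 76216/73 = 1044.05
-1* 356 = -356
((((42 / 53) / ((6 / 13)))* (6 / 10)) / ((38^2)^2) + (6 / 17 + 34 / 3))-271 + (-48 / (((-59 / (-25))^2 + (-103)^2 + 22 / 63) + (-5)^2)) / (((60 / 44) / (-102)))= -258.98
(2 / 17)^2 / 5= 0.00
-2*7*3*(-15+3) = 504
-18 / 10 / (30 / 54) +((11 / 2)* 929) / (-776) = -9.82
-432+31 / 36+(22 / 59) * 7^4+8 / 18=986797 / 2124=464.59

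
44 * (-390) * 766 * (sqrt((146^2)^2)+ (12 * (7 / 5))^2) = -1419496807872 / 5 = -283899361574.40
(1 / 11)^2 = 1 / 121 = 0.01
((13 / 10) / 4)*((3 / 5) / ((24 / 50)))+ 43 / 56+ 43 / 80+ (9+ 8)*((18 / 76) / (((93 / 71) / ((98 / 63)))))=12850219 / 1979040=6.49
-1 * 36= -36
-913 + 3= -910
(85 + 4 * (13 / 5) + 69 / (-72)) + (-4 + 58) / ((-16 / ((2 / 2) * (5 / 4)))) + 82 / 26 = 582671 / 6240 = 93.38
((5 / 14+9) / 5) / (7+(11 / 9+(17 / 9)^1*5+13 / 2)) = 393 / 5075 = 0.08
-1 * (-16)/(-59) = -16/59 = -0.27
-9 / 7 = -1.29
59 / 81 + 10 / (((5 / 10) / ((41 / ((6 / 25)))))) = 276809 / 81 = 3417.40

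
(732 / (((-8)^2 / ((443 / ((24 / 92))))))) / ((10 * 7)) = 621529 / 2240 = 277.47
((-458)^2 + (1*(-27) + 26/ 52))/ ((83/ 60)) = 12584250/ 83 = 151617.47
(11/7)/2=11/14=0.79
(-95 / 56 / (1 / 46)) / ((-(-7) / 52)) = -579.69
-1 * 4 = -4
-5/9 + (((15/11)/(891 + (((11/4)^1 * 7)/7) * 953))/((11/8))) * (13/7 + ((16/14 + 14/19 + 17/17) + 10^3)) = -79001465/290646477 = -0.27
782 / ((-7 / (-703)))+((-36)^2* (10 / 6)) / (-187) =102787382 / 1309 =78523.59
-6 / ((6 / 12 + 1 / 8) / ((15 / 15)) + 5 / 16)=-6.40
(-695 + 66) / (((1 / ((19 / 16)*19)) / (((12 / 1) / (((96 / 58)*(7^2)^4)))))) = -0.02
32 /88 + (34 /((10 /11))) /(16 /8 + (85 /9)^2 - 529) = 31919 /114730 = 0.28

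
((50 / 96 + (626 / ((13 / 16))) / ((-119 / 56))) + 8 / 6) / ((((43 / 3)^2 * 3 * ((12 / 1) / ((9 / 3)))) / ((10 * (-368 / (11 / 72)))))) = 15841606500 / 4494919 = 3524.34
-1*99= -99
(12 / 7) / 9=4 / 21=0.19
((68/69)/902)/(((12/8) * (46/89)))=3026/2147211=0.00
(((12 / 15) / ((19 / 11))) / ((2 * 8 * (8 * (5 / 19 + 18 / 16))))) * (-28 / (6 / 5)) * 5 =-385 / 1266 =-0.30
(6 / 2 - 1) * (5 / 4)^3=125 / 32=3.91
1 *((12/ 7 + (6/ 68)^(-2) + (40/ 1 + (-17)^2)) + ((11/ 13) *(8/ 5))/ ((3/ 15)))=381595/ 819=465.93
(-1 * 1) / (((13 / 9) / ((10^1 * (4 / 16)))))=-45 / 26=-1.73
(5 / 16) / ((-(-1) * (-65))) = -1 / 208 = -0.00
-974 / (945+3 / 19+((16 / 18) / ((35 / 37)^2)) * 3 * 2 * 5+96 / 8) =-6800955 / 6891443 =-0.99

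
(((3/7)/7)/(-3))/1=-1/49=-0.02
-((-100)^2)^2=-100000000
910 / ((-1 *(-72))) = 455 / 36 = 12.64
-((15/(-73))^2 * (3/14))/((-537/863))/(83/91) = 2524275/158345906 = 0.02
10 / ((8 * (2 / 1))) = 5 / 8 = 0.62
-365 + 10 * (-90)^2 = 80635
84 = 84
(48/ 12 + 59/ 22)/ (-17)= -147/ 374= -0.39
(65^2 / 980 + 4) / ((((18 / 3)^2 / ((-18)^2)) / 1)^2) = 131949 / 196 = 673.21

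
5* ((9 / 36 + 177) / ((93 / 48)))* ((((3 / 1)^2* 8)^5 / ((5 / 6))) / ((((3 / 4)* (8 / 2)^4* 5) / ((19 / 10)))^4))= 202073527143 / 12400000000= 16.30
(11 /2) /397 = 11 /794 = 0.01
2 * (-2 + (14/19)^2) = -1052/361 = -2.91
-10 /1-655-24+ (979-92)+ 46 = 244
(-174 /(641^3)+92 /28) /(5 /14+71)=0.05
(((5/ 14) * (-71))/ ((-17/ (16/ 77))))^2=0.10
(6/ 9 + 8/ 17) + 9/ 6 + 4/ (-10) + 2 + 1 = 5.24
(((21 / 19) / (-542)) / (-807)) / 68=7 / 188371016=0.00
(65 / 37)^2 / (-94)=-4225 / 128686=-0.03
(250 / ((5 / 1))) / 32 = 25 / 16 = 1.56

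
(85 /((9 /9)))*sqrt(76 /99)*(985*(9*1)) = 660217.25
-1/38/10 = -1/380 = -0.00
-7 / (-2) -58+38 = -33 / 2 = -16.50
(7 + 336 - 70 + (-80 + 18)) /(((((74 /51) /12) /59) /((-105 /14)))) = -28570455 /37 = -772174.46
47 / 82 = 0.57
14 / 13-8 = -90 / 13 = -6.92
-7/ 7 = -1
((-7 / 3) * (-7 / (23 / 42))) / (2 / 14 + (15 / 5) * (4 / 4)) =2401 / 253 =9.49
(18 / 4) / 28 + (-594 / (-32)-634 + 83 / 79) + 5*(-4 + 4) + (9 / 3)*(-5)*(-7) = -4505633 / 8848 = -509.23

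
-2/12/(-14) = 0.01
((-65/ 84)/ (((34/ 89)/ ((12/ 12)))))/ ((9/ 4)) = -5785/ 6426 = -0.90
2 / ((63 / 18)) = 4 / 7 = 0.57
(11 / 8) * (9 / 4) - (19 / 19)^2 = 67 / 32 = 2.09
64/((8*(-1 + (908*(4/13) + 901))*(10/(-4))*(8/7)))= -91/38330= -0.00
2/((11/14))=28/11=2.55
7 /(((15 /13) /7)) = 637 /15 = 42.47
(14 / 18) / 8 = 7 / 72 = 0.10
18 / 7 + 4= 46 / 7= 6.57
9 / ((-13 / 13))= -9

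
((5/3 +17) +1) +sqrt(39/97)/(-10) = 59/3-sqrt(3783)/970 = 19.60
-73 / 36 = -2.03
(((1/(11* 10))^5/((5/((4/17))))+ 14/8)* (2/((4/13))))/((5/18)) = 70072283531367/1711166875000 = 40.95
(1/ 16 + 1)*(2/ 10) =17/ 80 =0.21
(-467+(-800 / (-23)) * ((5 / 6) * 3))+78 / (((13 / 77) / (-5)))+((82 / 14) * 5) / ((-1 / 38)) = -612267 / 161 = -3802.90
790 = 790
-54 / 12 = -9 / 2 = -4.50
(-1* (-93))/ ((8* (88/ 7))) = 651/ 704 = 0.92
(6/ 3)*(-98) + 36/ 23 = -194.43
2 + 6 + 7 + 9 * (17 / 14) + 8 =475 / 14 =33.93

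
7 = 7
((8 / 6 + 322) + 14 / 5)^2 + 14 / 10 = 23931979 / 225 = 106364.35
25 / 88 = 0.28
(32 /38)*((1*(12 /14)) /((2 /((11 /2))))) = 264 /133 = 1.98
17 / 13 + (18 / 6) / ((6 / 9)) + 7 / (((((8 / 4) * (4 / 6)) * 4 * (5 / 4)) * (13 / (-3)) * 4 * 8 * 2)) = 7429 / 1280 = 5.80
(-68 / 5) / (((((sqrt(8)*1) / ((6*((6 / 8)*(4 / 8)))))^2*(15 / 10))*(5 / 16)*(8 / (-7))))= 16.06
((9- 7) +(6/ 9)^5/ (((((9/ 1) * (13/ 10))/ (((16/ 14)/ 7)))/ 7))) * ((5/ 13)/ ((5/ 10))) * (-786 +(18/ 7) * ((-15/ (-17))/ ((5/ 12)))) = -124031914280/ 102626433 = -1208.58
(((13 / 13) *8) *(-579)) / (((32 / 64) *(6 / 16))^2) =-395264 / 3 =-131754.67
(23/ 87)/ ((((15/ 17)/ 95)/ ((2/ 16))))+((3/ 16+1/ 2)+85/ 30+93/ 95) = 3196663/ 396720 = 8.06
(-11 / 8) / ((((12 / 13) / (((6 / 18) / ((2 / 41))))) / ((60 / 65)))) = -451 / 48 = -9.40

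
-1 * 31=-31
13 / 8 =1.62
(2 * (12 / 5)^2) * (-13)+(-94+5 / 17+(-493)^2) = 103192352 / 425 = 242805.53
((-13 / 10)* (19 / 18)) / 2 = -247 / 360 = -0.69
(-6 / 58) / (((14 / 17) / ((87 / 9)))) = -17 / 14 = -1.21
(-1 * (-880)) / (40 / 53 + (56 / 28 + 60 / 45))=13992 / 65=215.26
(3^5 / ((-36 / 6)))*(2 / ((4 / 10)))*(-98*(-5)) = -99225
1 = 1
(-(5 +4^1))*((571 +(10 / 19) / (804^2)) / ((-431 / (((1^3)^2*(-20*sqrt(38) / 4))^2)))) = 87662089925 / 7739036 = 11327.26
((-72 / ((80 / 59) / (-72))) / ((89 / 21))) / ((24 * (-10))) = -33453 / 8900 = -3.76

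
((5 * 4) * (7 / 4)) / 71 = 35 / 71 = 0.49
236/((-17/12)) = -2832/17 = -166.59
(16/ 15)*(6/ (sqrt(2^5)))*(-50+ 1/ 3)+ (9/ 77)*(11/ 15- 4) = -596*sqrt(2)/ 15- 21/ 55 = -56.57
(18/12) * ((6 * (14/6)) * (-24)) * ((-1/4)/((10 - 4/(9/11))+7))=1134/109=10.40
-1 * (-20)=20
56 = 56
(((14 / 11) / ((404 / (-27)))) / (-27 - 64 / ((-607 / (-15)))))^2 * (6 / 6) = 1462374081 / 165118028230276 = 0.00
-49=-49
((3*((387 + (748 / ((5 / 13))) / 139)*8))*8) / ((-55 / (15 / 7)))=-160524864 / 53515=-2999.62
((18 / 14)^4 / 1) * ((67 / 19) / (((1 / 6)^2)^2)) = 569704752 / 45619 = 12488.32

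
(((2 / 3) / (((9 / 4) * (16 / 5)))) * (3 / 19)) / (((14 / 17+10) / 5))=425 / 62928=0.01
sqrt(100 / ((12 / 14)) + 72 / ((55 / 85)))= sqrt(248226) / 33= 15.10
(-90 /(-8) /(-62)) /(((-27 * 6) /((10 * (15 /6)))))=125 /4464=0.03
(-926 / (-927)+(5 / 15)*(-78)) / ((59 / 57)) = -440344 / 18231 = -24.15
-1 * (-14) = 14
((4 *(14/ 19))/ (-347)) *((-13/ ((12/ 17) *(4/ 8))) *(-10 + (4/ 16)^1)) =-20111/ 6593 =-3.05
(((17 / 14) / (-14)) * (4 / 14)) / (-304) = 17 / 208544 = 0.00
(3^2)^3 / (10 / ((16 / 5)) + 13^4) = 1944 / 76171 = 0.03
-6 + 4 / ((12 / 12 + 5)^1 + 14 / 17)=-157 / 29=-5.41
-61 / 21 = -2.90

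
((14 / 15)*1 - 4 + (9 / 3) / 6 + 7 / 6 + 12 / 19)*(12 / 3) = -292 / 95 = -3.07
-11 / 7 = -1.57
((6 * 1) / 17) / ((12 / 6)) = 3 / 17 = 0.18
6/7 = 0.86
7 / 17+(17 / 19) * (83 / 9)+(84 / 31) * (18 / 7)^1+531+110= 59173613 / 90117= 656.63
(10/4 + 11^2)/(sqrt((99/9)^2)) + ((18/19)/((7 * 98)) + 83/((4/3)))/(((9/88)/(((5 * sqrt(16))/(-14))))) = -2584263641/3010854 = -858.32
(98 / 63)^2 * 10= 1960 / 81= 24.20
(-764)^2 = 583696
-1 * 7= -7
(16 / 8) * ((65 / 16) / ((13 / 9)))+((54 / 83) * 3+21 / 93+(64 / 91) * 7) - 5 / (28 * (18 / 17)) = 12.56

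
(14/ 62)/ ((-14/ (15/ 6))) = -0.04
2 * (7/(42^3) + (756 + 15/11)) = 88175315/58212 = 1514.73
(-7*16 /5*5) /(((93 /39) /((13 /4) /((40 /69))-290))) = 4140773 /310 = 13357.33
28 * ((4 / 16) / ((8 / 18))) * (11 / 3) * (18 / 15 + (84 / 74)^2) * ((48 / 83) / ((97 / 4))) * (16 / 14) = 215854848 / 55109095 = 3.92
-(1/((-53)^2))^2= -0.00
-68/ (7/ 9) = -612/ 7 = -87.43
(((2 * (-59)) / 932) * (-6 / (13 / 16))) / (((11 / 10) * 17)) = 28320 / 566423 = 0.05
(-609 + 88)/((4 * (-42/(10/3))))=2605/252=10.34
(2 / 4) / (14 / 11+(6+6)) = 11 / 292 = 0.04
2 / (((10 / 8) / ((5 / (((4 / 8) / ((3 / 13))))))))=48 / 13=3.69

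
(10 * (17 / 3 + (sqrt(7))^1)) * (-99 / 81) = -1870 / 27 - 110 * sqrt(7) / 9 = -101.60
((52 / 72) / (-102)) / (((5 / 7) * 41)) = -91 / 376380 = -0.00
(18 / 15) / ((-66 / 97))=-97 / 55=-1.76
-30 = -30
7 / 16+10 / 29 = 363 / 464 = 0.78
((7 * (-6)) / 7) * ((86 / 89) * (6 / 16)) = -387 / 178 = -2.17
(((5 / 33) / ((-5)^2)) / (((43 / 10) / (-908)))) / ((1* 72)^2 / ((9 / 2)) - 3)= -1816 / 1630431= -0.00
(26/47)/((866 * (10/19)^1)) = 247/203510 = 0.00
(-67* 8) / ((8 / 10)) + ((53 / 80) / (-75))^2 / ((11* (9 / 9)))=-265319997191 / 396000000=-670.00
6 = 6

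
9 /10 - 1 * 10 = -91 /10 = -9.10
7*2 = 14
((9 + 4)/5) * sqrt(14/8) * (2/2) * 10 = 13 * sqrt(7) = 34.39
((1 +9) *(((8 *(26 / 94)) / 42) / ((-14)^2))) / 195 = 2 / 145089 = 0.00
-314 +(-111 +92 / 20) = -420.40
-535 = -535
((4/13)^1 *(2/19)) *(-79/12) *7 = -1106/741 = -1.49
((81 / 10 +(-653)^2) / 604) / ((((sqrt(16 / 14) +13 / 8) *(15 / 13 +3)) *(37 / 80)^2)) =3228489147520 / 3745128123-567646443520 *sqrt(14) / 3745128123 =294.93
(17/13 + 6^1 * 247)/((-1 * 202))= -19283/2626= -7.34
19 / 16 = 1.19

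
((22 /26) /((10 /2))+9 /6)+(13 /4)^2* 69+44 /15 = 457651 /624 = 733.42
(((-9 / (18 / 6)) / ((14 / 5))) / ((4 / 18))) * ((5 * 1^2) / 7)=-675 / 196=-3.44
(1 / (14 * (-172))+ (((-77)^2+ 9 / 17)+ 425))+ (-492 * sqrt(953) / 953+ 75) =6413.59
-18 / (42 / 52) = -156 / 7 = -22.29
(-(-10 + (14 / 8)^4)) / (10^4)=159 / 2560000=0.00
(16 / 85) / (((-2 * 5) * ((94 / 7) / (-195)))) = 1092 / 3995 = 0.27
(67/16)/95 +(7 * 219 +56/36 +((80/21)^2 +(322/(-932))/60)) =5376588741/3470768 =1549.11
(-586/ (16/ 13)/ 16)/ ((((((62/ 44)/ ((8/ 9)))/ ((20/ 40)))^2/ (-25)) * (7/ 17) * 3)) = 195877825/ 3269322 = 59.91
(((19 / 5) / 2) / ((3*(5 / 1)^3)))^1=19 / 3750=0.01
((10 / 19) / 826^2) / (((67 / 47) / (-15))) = -3525 / 434268674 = -0.00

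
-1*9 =-9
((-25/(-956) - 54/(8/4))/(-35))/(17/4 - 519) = -25787/17223535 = -0.00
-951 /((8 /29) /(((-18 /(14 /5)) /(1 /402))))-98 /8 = 62362928 /7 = 8908989.71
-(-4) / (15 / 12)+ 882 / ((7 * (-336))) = 113 / 40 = 2.82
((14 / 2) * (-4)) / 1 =-28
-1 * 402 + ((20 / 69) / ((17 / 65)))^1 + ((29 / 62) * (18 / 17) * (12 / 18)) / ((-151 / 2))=-2201245538 / 5490813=-400.90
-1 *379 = -379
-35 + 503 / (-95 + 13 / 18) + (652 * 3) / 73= -1677445 / 123881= -13.54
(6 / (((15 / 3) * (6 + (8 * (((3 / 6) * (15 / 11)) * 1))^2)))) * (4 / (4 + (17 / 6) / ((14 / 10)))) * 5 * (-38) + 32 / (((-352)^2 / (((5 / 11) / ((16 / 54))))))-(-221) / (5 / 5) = 174974048327 / 807203584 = 216.77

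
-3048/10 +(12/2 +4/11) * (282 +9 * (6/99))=903396/605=1493.22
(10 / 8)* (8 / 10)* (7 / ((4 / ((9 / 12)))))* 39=819 / 16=51.19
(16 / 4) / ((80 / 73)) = 73 / 20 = 3.65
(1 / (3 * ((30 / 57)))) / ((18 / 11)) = 209 / 540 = 0.39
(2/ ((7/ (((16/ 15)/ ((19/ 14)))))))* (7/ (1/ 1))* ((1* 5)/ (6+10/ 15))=112/ 95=1.18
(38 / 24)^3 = 6859 / 1728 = 3.97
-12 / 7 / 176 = -3 / 308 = -0.01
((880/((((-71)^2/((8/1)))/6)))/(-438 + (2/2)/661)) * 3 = -83761920/1459455197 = -0.06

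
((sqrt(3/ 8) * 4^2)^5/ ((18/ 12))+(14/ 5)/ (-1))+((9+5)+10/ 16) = 473/ 40+24576 * sqrt(6) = 60210.48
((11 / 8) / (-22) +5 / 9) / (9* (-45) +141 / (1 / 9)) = 71 / 124416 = 0.00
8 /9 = 0.89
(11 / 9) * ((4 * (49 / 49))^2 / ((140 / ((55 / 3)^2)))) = 26620 / 567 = 46.95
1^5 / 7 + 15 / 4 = 109 / 28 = 3.89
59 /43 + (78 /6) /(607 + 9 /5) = 182391 /130892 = 1.39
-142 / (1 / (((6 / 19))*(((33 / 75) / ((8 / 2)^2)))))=-2343 / 1900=-1.23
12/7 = 1.71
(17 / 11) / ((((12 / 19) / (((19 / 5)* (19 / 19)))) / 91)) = 558467 / 660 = 846.16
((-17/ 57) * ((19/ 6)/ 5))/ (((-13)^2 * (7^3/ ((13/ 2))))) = -17/ 802620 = -0.00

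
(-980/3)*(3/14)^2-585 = -600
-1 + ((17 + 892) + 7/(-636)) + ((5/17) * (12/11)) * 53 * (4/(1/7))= 164618387/118932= 1384.14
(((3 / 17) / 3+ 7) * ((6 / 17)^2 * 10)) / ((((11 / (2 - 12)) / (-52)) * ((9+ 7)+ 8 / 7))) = 1310400 / 54043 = 24.25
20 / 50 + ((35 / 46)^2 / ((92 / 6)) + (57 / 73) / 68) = 271326517 / 603969880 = 0.45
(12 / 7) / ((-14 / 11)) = -66 / 49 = -1.35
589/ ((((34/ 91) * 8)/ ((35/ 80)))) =86.21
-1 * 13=-13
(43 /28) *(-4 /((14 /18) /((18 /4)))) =-3483 /98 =-35.54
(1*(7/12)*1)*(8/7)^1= 2/3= 0.67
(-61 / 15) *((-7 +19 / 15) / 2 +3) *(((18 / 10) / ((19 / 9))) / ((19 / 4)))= -4392 / 45125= -0.10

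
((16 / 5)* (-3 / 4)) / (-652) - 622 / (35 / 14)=-202769 / 815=-248.80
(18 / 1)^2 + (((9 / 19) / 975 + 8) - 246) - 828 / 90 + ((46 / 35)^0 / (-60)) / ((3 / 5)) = 17066573 / 222300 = 76.77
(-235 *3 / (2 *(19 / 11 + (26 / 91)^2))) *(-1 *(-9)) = -227997 / 130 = -1753.82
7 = 7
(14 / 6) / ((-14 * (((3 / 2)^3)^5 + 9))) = -16384 / 43931457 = -0.00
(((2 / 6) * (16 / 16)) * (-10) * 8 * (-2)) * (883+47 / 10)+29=47373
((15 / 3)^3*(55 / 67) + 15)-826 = -47462 / 67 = -708.39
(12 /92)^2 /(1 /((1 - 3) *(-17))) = 306 /529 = 0.58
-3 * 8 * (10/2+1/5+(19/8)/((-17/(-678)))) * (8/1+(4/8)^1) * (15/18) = -33973/2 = -16986.50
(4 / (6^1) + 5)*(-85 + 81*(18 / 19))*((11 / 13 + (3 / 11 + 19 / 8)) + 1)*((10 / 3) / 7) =-68606645 / 684684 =-100.20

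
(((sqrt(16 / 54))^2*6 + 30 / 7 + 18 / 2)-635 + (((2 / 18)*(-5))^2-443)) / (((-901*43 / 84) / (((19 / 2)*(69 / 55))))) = 105318748 / 3835557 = 27.46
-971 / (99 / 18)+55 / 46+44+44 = -87.35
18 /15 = 6 /5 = 1.20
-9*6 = -54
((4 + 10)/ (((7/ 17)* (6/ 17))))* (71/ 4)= 1709.92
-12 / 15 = -4 / 5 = -0.80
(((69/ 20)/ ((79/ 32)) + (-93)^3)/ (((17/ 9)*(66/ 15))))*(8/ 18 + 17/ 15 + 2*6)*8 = -45676988916/ 4345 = -10512540.60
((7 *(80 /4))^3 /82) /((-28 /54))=-2646000 /41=-64536.59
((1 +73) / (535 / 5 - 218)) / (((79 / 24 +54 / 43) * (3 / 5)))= -3440 / 14079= -0.24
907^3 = 746142643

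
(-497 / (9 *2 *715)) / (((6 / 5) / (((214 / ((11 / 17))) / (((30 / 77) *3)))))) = -6328301 / 694980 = -9.11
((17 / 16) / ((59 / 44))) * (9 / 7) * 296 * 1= 124542 / 413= 301.55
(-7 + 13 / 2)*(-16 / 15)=8 / 15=0.53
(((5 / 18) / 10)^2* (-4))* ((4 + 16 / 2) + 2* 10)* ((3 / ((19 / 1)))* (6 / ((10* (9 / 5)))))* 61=-488 / 1539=-0.32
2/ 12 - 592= -3551/ 6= -591.83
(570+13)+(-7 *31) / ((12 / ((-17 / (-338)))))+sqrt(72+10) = sqrt(82)+2360959 / 4056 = 591.15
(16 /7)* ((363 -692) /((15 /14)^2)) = -147392 /225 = -655.08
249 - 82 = 167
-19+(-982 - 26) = -1027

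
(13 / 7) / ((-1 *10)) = -13 / 70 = -0.19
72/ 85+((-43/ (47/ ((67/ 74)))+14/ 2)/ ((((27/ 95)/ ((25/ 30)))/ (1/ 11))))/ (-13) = 60919601/ 84550180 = 0.72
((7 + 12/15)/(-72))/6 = -13/720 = -0.02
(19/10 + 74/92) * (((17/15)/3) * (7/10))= 37009/51750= 0.72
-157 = -157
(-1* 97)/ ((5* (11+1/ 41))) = -1.76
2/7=0.29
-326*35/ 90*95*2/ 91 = -264.70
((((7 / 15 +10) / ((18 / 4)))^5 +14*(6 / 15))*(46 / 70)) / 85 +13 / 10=29341379621737 / 15694117031250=1.87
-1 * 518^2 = -268324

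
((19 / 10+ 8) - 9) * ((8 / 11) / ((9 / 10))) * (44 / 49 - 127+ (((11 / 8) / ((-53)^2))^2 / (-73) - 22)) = -267524422728553 / 2483734047256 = -107.71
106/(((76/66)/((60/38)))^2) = 25972650/130321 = 199.30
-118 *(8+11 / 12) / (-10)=105.22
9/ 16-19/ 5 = -259/ 80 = -3.24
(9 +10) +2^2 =23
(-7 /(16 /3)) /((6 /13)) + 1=-59 /32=-1.84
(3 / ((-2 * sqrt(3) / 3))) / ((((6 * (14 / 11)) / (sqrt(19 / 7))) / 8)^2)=-4598 * sqrt(3) / 1029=-7.74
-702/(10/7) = -491.40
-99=-99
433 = 433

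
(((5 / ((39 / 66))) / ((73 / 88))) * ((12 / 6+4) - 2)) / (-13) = -38720 / 12337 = -3.14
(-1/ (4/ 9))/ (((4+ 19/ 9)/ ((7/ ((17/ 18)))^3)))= -40507614/ 270215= -149.91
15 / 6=5 / 2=2.50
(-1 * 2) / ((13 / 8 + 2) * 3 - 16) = 16 / 41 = 0.39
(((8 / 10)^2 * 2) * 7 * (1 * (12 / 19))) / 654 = 448 / 51775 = 0.01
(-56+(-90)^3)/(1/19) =-13852064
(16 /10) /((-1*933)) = -8 /4665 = -0.00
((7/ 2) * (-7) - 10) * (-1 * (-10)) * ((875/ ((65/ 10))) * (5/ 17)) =-3018750/ 221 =-13659.50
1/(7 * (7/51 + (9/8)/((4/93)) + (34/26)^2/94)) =12962976/2387545279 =0.01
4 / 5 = 0.80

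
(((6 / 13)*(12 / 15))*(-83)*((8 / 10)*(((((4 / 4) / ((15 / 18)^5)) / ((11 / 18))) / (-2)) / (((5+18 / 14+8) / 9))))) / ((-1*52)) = -2195678016 / 3630859375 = -0.60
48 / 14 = 24 / 7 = 3.43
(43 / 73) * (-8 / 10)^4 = 11008 / 45625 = 0.24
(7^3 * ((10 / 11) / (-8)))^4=8650804500625 / 3748096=2308053.08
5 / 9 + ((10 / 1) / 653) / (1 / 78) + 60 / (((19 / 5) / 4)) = 7247815 / 111663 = 64.91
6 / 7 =0.86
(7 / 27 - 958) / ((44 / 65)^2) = -109254275 / 52272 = -2090.11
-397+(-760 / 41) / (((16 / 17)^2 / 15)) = -932689 / 1312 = -710.89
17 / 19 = 0.89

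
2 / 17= 0.12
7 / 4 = 1.75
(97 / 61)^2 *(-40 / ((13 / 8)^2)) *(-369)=8888117760 / 628849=14133.95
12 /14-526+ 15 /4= -14599 /28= -521.39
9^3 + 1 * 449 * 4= 2525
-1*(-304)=304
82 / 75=1.09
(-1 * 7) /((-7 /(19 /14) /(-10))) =-95 /7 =-13.57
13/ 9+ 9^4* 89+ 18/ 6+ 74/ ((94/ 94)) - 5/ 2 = 10512089/ 18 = 584004.94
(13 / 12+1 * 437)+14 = 5425 / 12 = 452.08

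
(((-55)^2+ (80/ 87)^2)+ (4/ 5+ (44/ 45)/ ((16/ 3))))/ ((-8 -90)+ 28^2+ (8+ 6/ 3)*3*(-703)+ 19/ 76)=-0.15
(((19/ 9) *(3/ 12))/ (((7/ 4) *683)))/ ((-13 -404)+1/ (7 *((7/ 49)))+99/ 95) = -1805/ 1696246209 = -0.00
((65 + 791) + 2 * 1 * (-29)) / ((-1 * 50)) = -399 / 25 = -15.96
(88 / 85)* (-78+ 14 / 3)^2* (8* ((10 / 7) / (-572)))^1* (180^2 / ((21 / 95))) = -176563200000 / 10829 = -16304663.40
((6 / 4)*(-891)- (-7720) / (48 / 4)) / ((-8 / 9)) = 12477 / 16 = 779.81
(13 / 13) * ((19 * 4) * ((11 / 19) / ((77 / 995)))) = 3980 / 7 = 568.57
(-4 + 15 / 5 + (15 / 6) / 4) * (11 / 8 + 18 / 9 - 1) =-57 / 64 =-0.89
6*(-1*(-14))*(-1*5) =-420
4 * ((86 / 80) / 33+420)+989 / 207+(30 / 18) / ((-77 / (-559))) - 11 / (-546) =76442617 / 45045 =1697.03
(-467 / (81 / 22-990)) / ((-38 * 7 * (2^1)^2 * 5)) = -5137 / 57719340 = -0.00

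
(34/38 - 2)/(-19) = 21/361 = 0.06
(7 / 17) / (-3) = -7 / 51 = -0.14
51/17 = 3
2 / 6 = 1 / 3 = 0.33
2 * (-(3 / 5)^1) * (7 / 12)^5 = -16807 / 207360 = -0.08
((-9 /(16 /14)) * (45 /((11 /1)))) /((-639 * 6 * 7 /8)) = 0.01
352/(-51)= -352/51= -6.90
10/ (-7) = -10/ 7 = -1.43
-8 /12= -2 /3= -0.67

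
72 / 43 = 1.67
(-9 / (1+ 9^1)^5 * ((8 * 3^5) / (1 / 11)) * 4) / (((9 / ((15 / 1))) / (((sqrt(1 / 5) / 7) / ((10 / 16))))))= -64152 * sqrt(5) / 109375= -1.31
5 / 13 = 0.38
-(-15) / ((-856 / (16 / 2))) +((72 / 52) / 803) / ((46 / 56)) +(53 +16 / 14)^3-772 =1391778739247436 / 8811799997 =157944.89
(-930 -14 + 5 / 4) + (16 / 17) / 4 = -64091 / 68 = -942.51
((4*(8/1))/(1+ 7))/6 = 2/3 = 0.67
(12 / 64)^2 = 9 / 256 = 0.04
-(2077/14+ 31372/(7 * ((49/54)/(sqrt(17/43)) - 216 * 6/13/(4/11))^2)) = -823778826645750101014621093/5550442786098549639636350 - 9205941168179788032 * sqrt(731)/396460199007039259974025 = -148.42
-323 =-323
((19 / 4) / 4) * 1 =1.19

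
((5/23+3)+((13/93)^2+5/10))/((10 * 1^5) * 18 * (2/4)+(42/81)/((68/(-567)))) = 25274801/579474351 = 0.04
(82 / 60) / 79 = 41 / 2370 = 0.02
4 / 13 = 0.31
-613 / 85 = -7.21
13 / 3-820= -2447 / 3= -815.67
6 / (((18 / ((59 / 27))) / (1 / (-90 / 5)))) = -59 / 1458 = -0.04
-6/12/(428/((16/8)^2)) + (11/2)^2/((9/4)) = 25885/1926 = 13.44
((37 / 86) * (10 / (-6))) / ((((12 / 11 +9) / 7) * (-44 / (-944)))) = -4130 / 387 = -10.67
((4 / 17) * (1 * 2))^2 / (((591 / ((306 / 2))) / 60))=11520 / 3349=3.44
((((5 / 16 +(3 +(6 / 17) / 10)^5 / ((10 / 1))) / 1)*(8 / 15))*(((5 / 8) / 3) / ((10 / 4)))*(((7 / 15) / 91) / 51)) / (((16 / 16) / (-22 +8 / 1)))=-64792192851883 / 39713843995312500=-0.00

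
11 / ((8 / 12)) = 16.50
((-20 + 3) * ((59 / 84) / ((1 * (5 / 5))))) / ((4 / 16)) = -1003 / 21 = -47.76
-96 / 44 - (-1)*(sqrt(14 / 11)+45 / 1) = sqrt(154) / 11+471 / 11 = 43.95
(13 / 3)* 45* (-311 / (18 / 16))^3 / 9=-1001070087680 / 2187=-457736665.61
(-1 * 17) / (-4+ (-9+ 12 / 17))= 289 / 209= 1.38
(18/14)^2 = 81/49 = 1.65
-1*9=-9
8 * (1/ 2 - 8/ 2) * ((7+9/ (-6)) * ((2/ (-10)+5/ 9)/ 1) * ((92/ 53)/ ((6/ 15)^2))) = -283360/ 477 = -594.05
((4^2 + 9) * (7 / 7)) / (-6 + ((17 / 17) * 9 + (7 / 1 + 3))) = 25 / 13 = 1.92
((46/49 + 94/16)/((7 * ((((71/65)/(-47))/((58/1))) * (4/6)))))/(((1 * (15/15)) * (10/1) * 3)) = -47327449/389648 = -121.46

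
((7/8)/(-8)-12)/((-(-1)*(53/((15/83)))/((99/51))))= -383625/4786112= -0.08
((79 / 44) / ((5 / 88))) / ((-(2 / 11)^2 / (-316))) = 1510322 / 5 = 302064.40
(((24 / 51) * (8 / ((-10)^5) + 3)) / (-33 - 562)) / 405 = -10714 / 1828828125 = -0.00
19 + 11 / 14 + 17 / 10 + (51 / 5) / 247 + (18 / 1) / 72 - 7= 510989 / 34580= 14.78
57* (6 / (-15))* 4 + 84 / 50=-2238 / 25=-89.52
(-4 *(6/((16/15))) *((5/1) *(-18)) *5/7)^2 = 102515625/49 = 2092155.61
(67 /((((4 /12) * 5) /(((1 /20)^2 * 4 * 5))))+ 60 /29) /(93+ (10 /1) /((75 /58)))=35487 /876380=0.04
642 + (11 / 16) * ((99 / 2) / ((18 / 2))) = 20665 / 32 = 645.78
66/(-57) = -22/19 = -1.16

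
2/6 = 1/3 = 0.33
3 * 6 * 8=144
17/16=1.06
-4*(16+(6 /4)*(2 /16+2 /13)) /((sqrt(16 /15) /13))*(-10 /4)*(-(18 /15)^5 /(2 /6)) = -497907*sqrt(15) /125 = -15427.08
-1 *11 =-11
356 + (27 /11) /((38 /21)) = 149375 /418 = 357.36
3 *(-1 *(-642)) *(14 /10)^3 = 660618 /125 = 5284.94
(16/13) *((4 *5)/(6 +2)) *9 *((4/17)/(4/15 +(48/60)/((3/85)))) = 2700/9503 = 0.28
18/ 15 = 6/ 5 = 1.20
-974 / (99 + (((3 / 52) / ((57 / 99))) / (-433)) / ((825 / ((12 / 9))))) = -1302128425 / 132351862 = -9.84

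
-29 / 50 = -0.58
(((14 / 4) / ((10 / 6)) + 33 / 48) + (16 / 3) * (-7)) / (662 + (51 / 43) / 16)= -356513 / 6832605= -0.05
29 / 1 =29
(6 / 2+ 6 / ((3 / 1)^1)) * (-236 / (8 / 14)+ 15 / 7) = -14380 / 7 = -2054.29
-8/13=-0.62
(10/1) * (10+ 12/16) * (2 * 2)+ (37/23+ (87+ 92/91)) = 1087564/2093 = 519.62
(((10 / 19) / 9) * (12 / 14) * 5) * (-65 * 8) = -52000 / 399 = -130.33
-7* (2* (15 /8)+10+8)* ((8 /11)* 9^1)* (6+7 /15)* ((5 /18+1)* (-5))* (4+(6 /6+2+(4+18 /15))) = 27626473 /55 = 502299.51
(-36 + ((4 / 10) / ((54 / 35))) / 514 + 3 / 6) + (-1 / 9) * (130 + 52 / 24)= -696463 / 13878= -50.18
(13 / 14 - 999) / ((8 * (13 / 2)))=-13973 / 728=-19.19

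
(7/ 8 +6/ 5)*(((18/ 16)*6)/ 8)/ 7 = 0.25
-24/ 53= -0.45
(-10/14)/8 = -5/56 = -0.09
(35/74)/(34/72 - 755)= -630/1005031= -0.00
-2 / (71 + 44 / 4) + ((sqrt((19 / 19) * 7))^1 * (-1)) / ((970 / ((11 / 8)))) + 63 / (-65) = -2648 / 2665 - 11 * sqrt(7) / 7760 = -1.00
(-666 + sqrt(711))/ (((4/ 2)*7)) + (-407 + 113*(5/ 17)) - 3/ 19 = -952998/ 2261 + 3*sqrt(79)/ 14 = -419.59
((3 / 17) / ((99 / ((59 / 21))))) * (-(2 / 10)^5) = -59 / 36815625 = -0.00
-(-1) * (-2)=-2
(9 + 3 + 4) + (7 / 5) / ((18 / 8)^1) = 748 / 45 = 16.62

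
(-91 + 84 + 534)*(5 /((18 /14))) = 18445 /9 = 2049.44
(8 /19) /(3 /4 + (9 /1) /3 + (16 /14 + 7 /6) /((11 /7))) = 1056 /13091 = 0.08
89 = 89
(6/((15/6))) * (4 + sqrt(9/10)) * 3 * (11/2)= 297 * sqrt(10)/25 + 792/5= 195.97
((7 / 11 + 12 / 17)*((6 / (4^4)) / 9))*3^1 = 251 / 23936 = 0.01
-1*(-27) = 27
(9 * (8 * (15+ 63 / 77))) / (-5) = -12528 / 55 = -227.78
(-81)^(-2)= 1 / 6561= 0.00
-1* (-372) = 372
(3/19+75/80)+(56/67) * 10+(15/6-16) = -82417/20368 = -4.05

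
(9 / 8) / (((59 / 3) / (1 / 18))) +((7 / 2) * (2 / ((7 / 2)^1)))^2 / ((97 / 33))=124899 / 91568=1.36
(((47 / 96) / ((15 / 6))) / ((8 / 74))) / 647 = 1739 / 621120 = 0.00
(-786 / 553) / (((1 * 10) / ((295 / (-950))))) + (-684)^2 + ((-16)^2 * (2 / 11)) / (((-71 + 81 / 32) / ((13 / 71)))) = 60083640217250911 / 128423383550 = 467855.92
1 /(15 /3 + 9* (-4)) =-1 /31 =-0.03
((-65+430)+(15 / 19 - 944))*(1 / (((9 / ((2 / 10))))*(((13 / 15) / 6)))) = -88.96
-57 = -57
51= 51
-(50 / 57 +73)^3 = -74671645931 / 185193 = -403209.87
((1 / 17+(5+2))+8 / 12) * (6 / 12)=197 / 51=3.86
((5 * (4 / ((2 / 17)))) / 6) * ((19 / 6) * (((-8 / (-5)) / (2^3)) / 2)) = 8.97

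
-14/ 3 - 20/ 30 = -16/ 3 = -5.33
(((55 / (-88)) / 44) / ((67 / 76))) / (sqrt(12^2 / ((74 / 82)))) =-95 * sqrt(1517) / 2900832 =-0.00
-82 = -82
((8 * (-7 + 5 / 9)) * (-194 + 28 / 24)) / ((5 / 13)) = 25848.24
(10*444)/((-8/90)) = -49950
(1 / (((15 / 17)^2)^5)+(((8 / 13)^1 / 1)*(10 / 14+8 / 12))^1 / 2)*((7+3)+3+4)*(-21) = -3497794087432103 / 2498818359375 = -1399.78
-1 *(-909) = 909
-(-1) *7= 7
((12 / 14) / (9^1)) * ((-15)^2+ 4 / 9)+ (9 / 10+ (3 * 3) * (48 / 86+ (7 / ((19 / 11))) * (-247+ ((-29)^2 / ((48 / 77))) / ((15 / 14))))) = 228189926789 / 6176520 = 36944.74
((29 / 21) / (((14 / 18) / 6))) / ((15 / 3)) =2.13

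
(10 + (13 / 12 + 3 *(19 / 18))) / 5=57 / 20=2.85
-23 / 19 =-1.21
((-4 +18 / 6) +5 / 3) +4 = 14 / 3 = 4.67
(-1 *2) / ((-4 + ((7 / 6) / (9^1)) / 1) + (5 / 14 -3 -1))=189 / 710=0.27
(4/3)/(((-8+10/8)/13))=-2.57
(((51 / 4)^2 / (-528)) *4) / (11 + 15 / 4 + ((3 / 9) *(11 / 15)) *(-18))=-1445 / 12144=-0.12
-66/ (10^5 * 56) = -0.00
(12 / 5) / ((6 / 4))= 8 / 5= 1.60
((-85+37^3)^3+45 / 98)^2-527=160585680084196630731605841687853 / 9604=16720708047084197285673240000.00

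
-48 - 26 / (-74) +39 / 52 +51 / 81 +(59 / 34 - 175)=-14913365 / 67932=-219.53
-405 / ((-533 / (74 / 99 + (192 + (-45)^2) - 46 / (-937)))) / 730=1851565167 / 802070126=2.31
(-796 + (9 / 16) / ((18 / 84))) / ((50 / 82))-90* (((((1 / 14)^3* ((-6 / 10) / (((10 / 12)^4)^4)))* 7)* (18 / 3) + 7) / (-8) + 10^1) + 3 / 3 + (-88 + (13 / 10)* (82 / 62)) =-4097101614182170383 / 1854248046875000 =-2209.58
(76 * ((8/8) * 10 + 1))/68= 209/17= 12.29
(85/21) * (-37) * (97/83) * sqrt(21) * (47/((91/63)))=-43014165 * sqrt(21)/7553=-26097.67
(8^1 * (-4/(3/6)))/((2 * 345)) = -32/345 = -0.09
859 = 859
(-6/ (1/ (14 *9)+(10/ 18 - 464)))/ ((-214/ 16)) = -0.00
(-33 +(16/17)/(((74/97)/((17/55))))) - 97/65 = -902406/26455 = -34.11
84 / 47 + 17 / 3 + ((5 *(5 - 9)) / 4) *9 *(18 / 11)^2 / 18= 12961 / 17061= 0.76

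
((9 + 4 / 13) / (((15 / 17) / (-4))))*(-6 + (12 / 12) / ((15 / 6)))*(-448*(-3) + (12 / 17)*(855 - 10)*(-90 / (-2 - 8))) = 1586042.68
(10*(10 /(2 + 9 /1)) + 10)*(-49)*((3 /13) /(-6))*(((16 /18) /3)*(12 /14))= 3920 /429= 9.14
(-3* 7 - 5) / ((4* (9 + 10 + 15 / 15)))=-13 / 40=-0.32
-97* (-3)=291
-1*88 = -88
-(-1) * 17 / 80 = 17 / 80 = 0.21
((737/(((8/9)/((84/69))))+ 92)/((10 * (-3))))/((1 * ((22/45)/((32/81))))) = -202652/6831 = -29.67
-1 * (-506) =506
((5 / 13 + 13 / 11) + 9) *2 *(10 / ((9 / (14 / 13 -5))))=-513740 / 5577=-92.12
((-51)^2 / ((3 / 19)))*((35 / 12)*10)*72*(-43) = -1487511900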